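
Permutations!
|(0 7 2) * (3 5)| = 6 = |(0 7 2)(3 5)|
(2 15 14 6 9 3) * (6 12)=(2 15 14 12 6 9 3)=[0, 1, 15, 2, 4, 5, 9, 7, 8, 3, 10, 11, 6, 13, 12, 14]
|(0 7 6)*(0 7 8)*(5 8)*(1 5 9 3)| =6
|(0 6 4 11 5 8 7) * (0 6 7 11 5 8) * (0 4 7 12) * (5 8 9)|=|(0 12)(4 8 11 9 5)(6 7)|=10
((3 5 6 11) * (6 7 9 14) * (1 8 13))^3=(3 9 11 7 6 5 14)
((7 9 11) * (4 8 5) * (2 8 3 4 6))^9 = ((2 8 5 6)(3 4)(7 9 11))^9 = (11)(2 8 5 6)(3 4)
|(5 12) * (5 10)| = |(5 12 10)| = 3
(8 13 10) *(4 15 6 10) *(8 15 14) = (4 14 8 13)(6 10 15) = [0, 1, 2, 3, 14, 5, 10, 7, 13, 9, 15, 11, 12, 4, 8, 6]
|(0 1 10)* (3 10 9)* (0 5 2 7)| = 8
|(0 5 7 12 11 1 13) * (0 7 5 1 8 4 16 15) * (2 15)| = 11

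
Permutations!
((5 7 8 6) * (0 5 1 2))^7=((0 5 7 8 6 1 2))^7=(8)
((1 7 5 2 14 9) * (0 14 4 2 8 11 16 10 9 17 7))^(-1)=(0 1 9 10 16 11 8 5 7 17 14)(2 4)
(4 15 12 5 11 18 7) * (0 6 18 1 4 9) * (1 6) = (0 1 4 15 12 5 11 6 18 7 9) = [1, 4, 2, 3, 15, 11, 18, 9, 8, 0, 10, 6, 5, 13, 14, 12, 16, 17, 7]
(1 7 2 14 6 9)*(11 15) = [0, 7, 14, 3, 4, 5, 9, 2, 8, 1, 10, 15, 12, 13, 6, 11] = (1 7 2 14 6 9)(11 15)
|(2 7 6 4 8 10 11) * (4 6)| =|(2 7 4 8 10 11)| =6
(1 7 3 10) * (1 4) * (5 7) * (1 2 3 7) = [0, 5, 3, 10, 2, 1, 6, 7, 8, 9, 4] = (1 5)(2 3 10 4)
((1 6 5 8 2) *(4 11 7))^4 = ((1 6 5 8 2)(4 11 7))^4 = (1 2 8 5 6)(4 11 7)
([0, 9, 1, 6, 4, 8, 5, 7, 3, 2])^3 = [0, 1, 2, 8, 4, 6, 3, 7, 5, 9]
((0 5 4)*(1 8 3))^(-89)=(0 5 4)(1 8 3)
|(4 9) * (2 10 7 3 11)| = 10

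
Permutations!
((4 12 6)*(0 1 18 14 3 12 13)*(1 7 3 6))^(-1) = (0 13 4 6 14 18 1 12 3 7)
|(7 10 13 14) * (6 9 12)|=|(6 9 12)(7 10 13 14)|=12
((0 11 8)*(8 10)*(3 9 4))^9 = ((0 11 10 8)(3 9 4))^9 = (0 11 10 8)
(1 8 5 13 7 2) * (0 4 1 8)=(0 4 1)(2 8 5 13 7)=[4, 0, 8, 3, 1, 13, 6, 2, 5, 9, 10, 11, 12, 7]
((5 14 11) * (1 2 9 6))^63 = ((1 2 9 6)(5 14 11))^63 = (14)(1 6 9 2)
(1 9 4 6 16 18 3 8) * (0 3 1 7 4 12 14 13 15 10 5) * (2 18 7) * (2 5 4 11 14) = (0 3 8 5)(1 9 12 2 18)(4 6 16 7 11 14 13 15 10) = [3, 9, 18, 8, 6, 0, 16, 11, 5, 12, 4, 14, 2, 15, 13, 10, 7, 17, 1]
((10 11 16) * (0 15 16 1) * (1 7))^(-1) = ((0 15 16 10 11 7 1))^(-1) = (0 1 7 11 10 16 15)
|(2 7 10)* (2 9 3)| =|(2 7 10 9 3)| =5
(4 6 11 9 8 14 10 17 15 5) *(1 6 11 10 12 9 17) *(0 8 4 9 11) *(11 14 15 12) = (0 8 15 5 9 4)(1 6 10)(11 17 12 14) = [8, 6, 2, 3, 0, 9, 10, 7, 15, 4, 1, 17, 14, 13, 11, 5, 16, 12]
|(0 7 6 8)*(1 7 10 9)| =7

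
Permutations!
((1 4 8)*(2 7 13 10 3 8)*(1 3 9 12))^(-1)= ((1 4 2 7 13 10 9 12)(3 8))^(-1)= (1 12 9 10 13 7 2 4)(3 8)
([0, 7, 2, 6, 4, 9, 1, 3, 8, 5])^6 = [0, 3, 2, 1, 4, 5, 7, 6, 8, 9]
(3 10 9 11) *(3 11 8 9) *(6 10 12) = [0, 1, 2, 12, 4, 5, 10, 7, 9, 8, 3, 11, 6] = (3 12 6 10)(8 9)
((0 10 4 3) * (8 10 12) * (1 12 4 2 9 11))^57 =(1 12 8 10 2 9 11)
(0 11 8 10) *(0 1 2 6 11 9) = [9, 2, 6, 3, 4, 5, 11, 7, 10, 0, 1, 8] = (0 9)(1 2 6 11 8 10)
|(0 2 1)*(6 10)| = 6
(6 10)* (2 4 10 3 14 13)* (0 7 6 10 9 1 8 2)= (0 7 6 3 14 13)(1 8 2 4 9)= [7, 8, 4, 14, 9, 5, 3, 6, 2, 1, 10, 11, 12, 0, 13]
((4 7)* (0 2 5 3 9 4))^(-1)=(0 7 4 9 3 5 2)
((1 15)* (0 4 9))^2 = ((0 4 9)(1 15))^2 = (15)(0 9 4)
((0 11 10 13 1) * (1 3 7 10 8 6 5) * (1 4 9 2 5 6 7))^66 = (0 8 10 3)(1 11 7 13)(2 4)(5 9)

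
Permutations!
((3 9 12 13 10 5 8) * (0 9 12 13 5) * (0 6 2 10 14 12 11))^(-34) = (0 13 12 8 11 9 14 5 3)(2 6 10)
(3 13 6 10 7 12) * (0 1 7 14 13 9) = (0 1 7 12 3 9)(6 10 14 13) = [1, 7, 2, 9, 4, 5, 10, 12, 8, 0, 14, 11, 3, 6, 13]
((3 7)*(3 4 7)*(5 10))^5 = (4 7)(5 10)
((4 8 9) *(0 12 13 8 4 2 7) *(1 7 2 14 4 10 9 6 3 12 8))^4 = (14)(0 12)(1 6)(3 7)(8 13)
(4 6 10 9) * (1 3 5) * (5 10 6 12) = (1 3 10 9 4 12 5) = [0, 3, 2, 10, 12, 1, 6, 7, 8, 4, 9, 11, 5]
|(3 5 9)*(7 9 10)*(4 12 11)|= 15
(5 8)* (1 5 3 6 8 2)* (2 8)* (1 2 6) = (1 5 8 3) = [0, 5, 2, 1, 4, 8, 6, 7, 3]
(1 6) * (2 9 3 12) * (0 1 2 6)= (0 1)(2 9 3 12 6)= [1, 0, 9, 12, 4, 5, 2, 7, 8, 3, 10, 11, 6]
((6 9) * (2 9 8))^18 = (2 6)(8 9)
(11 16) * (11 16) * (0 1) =(16)(0 1) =[1, 0, 2, 3, 4, 5, 6, 7, 8, 9, 10, 11, 12, 13, 14, 15, 16]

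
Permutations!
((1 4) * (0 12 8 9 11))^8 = (0 9 12 11 8)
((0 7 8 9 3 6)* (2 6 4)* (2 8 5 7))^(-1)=(0 6 2)(3 9 8 4)(5 7)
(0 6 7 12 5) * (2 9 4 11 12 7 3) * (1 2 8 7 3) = (0 6 1 2 9 4 11 12 5)(3 8 7) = [6, 2, 9, 8, 11, 0, 1, 3, 7, 4, 10, 12, 5]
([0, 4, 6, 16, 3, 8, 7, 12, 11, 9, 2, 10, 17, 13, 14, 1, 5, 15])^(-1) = (1 15 17 12 7 6 2 10 11 8 5 16 3 4)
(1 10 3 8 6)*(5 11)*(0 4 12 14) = (0 4 12 14)(1 10 3 8 6)(5 11) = [4, 10, 2, 8, 12, 11, 1, 7, 6, 9, 3, 5, 14, 13, 0]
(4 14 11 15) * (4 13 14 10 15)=(4 10 15 13 14 11)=[0, 1, 2, 3, 10, 5, 6, 7, 8, 9, 15, 4, 12, 14, 11, 13]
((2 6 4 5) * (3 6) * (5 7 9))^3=(2 4 5 6 9 3 7)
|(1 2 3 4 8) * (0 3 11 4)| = |(0 3)(1 2 11 4 8)| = 10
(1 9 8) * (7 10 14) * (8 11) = (1 9 11 8)(7 10 14) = [0, 9, 2, 3, 4, 5, 6, 10, 1, 11, 14, 8, 12, 13, 7]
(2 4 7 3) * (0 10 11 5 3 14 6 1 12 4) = (0 10 11 5 3 2)(1 12 4 7 14 6) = [10, 12, 0, 2, 7, 3, 1, 14, 8, 9, 11, 5, 4, 13, 6]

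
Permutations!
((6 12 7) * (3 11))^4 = (6 12 7)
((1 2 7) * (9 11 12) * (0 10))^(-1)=((0 10)(1 2 7)(9 11 12))^(-1)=(0 10)(1 7 2)(9 12 11)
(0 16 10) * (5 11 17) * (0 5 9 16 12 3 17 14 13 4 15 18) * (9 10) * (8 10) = (0 12 3 17 8 10 5 11 14 13 4 15 18)(9 16) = [12, 1, 2, 17, 15, 11, 6, 7, 10, 16, 5, 14, 3, 4, 13, 18, 9, 8, 0]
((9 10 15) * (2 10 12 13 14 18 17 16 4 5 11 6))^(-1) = (2 6 11 5 4 16 17 18 14 13 12 9 15 10)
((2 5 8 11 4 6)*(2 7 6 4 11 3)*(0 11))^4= (11)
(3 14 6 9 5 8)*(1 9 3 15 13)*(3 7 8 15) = (1 9 5 15 13)(3 14 6 7 8) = [0, 9, 2, 14, 4, 15, 7, 8, 3, 5, 10, 11, 12, 1, 6, 13]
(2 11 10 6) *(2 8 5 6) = [0, 1, 11, 3, 4, 6, 8, 7, 5, 9, 2, 10] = (2 11 10)(5 6 8)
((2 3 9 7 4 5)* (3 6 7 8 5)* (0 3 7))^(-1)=((0 3 9 8 5 2 6)(4 7))^(-1)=(0 6 2 5 8 9 3)(4 7)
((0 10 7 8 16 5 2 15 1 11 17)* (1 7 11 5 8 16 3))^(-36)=((0 10 11 17)(1 5 2 15 7 16 8 3))^(-36)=(17)(1 7)(2 8)(3 15)(5 16)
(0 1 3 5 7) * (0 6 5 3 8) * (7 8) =(0 1 7 6 5 8) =[1, 7, 2, 3, 4, 8, 5, 6, 0]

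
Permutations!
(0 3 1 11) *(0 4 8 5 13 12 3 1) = [1, 11, 2, 0, 8, 13, 6, 7, 5, 9, 10, 4, 3, 12] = (0 1 11 4 8 5 13 12 3)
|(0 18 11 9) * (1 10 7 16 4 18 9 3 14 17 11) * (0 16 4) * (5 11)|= 15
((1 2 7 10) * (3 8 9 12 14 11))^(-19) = (1 2 7 10)(3 11 14 12 9 8)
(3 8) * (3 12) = [0, 1, 2, 8, 4, 5, 6, 7, 12, 9, 10, 11, 3] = (3 8 12)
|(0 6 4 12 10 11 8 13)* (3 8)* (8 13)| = |(0 6 4 12 10 11 3 13)| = 8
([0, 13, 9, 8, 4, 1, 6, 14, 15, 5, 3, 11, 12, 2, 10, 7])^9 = [0, 5, 13, 7, 4, 9, 6, 3, 14, 2, 15, 11, 12, 1, 8, 10]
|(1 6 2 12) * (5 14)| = 4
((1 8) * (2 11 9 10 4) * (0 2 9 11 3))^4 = ((11)(0 2 3)(1 8)(4 9 10))^4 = (11)(0 2 3)(4 9 10)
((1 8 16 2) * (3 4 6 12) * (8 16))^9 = ((1 16 2)(3 4 6 12))^9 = (16)(3 4 6 12)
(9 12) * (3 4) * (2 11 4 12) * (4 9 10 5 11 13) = (2 13 4 3 12 10 5 11 9) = [0, 1, 13, 12, 3, 11, 6, 7, 8, 2, 5, 9, 10, 4]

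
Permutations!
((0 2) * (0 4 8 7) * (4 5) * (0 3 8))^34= (0 5)(2 4)(3 8 7)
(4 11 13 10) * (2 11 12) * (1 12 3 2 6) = (1 12 6)(2 11 13 10 4 3) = [0, 12, 11, 2, 3, 5, 1, 7, 8, 9, 4, 13, 6, 10]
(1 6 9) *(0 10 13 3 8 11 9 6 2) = (0 10 13 3 8 11 9 1 2) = [10, 2, 0, 8, 4, 5, 6, 7, 11, 1, 13, 9, 12, 3]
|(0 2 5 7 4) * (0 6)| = |(0 2 5 7 4 6)| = 6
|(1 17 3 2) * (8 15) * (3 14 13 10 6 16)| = 18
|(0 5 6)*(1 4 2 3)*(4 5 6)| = |(0 6)(1 5 4 2 3)| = 10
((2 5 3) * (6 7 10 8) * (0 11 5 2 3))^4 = (0 11 5)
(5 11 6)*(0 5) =(0 5 11 6) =[5, 1, 2, 3, 4, 11, 0, 7, 8, 9, 10, 6]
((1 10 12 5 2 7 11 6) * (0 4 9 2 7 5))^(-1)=(0 12 10 1 6 11 7 5 2 9 4)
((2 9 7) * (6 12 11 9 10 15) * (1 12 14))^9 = ((1 12 11 9 7 2 10 15 6 14))^9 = (1 14 6 15 10 2 7 9 11 12)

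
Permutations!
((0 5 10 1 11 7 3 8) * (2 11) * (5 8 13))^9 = (0 8)(1 2 11 7 3 13 5 10)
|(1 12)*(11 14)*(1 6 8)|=4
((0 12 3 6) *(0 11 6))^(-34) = ((0 12 3)(6 11))^(-34) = (0 3 12)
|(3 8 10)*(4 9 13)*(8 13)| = |(3 13 4 9 8 10)| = 6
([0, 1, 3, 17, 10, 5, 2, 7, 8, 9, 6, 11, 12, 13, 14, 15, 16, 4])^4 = [0, 1, 10, 6, 3, 5, 4, 7, 8, 9, 17, 11, 12, 13, 14, 15, 16, 2]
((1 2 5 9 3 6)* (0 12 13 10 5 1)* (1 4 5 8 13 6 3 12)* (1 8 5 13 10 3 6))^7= (0 2 10 13 9 6 1 8 4 5 3 12)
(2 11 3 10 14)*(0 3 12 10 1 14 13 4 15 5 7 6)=(0 3 1 14 2 11 12 10 13 4 15 5 7 6)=[3, 14, 11, 1, 15, 7, 0, 6, 8, 9, 13, 12, 10, 4, 2, 5]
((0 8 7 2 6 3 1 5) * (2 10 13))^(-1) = ((0 8 7 10 13 2 6 3 1 5))^(-1) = (0 5 1 3 6 2 13 10 7 8)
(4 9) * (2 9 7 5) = [0, 1, 9, 3, 7, 2, 6, 5, 8, 4] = (2 9 4 7 5)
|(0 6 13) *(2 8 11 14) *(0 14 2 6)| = 3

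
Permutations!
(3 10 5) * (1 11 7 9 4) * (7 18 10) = (1 11 18 10 5 3 7 9 4) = [0, 11, 2, 7, 1, 3, 6, 9, 8, 4, 5, 18, 12, 13, 14, 15, 16, 17, 10]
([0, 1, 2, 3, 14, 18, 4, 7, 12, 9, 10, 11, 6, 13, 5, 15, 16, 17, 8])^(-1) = (4 6 12 8 18 5 14)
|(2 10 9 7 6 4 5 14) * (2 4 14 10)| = 7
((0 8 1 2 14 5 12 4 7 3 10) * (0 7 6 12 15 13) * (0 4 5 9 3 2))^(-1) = ((0 8 1)(2 14 9 3 10 7)(4 6 12 5 15 13))^(-1) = (0 1 8)(2 7 10 3 9 14)(4 13 15 5 12 6)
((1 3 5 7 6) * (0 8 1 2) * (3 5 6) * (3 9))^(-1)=(0 2 6 3 9 7 5 1 8)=((0 8 1 5 7 9 3 6 2))^(-1)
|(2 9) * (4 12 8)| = |(2 9)(4 12 8)| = 6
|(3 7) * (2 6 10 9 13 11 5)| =14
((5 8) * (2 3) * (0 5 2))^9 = ((0 5 8 2 3))^9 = (0 3 2 8 5)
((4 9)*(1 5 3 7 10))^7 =(1 3 10 5 7)(4 9)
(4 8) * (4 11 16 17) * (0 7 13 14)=(0 7 13 14)(4 8 11 16 17)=[7, 1, 2, 3, 8, 5, 6, 13, 11, 9, 10, 16, 12, 14, 0, 15, 17, 4]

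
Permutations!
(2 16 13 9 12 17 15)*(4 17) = (2 16 13 9 12 4 17 15) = [0, 1, 16, 3, 17, 5, 6, 7, 8, 12, 10, 11, 4, 9, 14, 2, 13, 15]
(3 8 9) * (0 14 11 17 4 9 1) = [14, 0, 2, 8, 9, 5, 6, 7, 1, 3, 10, 17, 12, 13, 11, 15, 16, 4] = (0 14 11 17 4 9 3 8 1)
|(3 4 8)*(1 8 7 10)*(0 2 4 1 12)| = |(0 2 4 7 10 12)(1 8 3)| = 6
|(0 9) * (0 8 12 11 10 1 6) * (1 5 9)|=6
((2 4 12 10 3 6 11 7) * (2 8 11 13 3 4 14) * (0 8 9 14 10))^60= (14)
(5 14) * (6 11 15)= (5 14)(6 11 15)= [0, 1, 2, 3, 4, 14, 11, 7, 8, 9, 10, 15, 12, 13, 5, 6]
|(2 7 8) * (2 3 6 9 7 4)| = |(2 4)(3 6 9 7 8)| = 10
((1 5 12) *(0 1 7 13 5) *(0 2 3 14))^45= (14)(5 12 7 13)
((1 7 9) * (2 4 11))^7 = ((1 7 9)(2 4 11))^7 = (1 7 9)(2 4 11)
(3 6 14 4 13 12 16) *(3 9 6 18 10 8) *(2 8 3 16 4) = (2 8 16 9 6 14)(3 18 10)(4 13 12) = [0, 1, 8, 18, 13, 5, 14, 7, 16, 6, 3, 11, 4, 12, 2, 15, 9, 17, 10]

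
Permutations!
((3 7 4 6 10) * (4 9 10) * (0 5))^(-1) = (0 5)(3 10 9 7)(4 6)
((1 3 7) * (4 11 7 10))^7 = (1 3 10 4 11 7)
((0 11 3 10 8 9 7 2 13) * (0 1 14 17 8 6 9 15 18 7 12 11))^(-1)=((1 14 17 8 15 18 7 2 13)(3 10 6 9 12 11))^(-1)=(1 13 2 7 18 15 8 17 14)(3 11 12 9 6 10)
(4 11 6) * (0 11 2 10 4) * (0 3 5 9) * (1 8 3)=(0 11 6 1 8 3 5 9)(2 10 4)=[11, 8, 10, 5, 2, 9, 1, 7, 3, 0, 4, 6]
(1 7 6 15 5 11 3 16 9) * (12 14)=[0, 7, 2, 16, 4, 11, 15, 6, 8, 1, 10, 3, 14, 13, 12, 5, 9]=(1 7 6 15 5 11 3 16 9)(12 14)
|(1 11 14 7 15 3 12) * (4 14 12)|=|(1 11 12)(3 4 14 7 15)|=15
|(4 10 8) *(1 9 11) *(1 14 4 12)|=8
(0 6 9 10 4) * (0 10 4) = [6, 1, 2, 3, 10, 5, 9, 7, 8, 4, 0] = (0 6 9 4 10)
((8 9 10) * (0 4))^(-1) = (0 4)(8 10 9) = ((0 4)(8 9 10))^(-1)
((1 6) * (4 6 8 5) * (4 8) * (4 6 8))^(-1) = ((1 6)(4 8 5))^(-1) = (1 6)(4 5 8)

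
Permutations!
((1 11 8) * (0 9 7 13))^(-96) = ((0 9 7 13)(1 11 8))^(-96) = (13)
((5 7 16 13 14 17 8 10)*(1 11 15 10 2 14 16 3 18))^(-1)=(1 18 3 7 5 10 15 11)(2 8 17 14)(13 16)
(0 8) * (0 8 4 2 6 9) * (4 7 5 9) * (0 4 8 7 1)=(0 1)(2 6 8 7 5 9 4)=[1, 0, 6, 3, 2, 9, 8, 5, 7, 4]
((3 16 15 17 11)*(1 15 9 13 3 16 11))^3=(17)(3 9 11 13 16)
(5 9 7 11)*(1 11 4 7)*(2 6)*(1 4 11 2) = (1 2 6)(4 7 11 5 9) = [0, 2, 6, 3, 7, 9, 1, 11, 8, 4, 10, 5]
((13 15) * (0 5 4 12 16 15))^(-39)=(0 12 13 4 15 5 16)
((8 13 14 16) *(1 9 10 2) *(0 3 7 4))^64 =(16)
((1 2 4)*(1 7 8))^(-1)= (1 8 7 4 2)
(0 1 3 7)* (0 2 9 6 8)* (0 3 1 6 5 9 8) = (0 6)(2 8 3 7)(5 9) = [6, 1, 8, 7, 4, 9, 0, 2, 3, 5]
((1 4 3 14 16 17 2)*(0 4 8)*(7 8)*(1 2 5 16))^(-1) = (0 8 7 1 14 3 4)(5 17 16)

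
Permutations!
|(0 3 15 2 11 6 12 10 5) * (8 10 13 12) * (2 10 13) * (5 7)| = |(0 3 15 10 7 5)(2 11 6 8 13 12)| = 6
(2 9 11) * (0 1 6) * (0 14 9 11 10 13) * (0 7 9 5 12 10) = (0 1 6 14 5 12 10 13 7 9)(2 11) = [1, 6, 11, 3, 4, 12, 14, 9, 8, 0, 13, 2, 10, 7, 5]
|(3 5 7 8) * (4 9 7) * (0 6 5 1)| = |(0 6 5 4 9 7 8 3 1)| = 9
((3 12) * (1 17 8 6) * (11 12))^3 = (1 6 8 17)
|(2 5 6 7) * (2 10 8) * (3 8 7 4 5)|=|(2 3 8)(4 5 6)(7 10)|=6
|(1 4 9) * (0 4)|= 4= |(0 4 9 1)|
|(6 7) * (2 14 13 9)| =|(2 14 13 9)(6 7)| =4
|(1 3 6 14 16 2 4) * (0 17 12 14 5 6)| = 18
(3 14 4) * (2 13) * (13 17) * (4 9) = (2 17 13)(3 14 9 4) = [0, 1, 17, 14, 3, 5, 6, 7, 8, 4, 10, 11, 12, 2, 9, 15, 16, 13]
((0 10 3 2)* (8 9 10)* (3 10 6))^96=((10)(0 8 9 6 3 2))^96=(10)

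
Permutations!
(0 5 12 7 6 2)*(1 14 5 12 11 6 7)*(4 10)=(0 12 1 14 5 11 6 2)(4 10)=[12, 14, 0, 3, 10, 11, 2, 7, 8, 9, 4, 6, 1, 13, 5]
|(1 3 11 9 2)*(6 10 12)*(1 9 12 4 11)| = 10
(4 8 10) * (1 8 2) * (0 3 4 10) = (10)(0 3 4 2 1 8) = [3, 8, 1, 4, 2, 5, 6, 7, 0, 9, 10]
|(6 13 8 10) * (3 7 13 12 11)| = 8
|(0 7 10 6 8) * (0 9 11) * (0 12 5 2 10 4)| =|(0 7 4)(2 10 6 8 9 11 12 5)| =24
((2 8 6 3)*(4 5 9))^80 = ((2 8 6 3)(4 5 9))^80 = (4 9 5)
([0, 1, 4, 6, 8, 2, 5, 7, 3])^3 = [0, 1, 3, 2, 6, 8, 4, 7, 5]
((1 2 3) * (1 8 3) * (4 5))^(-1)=((1 2)(3 8)(4 5))^(-1)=(1 2)(3 8)(4 5)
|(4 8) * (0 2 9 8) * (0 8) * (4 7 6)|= 12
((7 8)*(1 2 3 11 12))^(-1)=(1 12 11 3 2)(7 8)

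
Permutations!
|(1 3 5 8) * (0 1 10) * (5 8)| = |(0 1 3 8 10)| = 5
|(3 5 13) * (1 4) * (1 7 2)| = 12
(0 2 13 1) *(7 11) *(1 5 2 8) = [8, 0, 13, 3, 4, 2, 6, 11, 1, 9, 10, 7, 12, 5] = (0 8 1)(2 13 5)(7 11)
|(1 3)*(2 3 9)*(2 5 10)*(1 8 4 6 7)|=10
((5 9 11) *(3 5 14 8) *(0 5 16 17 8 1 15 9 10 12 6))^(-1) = (0 6 12 10 5)(1 14 11 9 15)(3 8 17 16)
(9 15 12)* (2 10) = (2 10)(9 15 12) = [0, 1, 10, 3, 4, 5, 6, 7, 8, 15, 2, 11, 9, 13, 14, 12]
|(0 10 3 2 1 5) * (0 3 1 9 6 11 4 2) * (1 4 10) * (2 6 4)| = |(0 1 5 3)(2 9 4 6 11 10)| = 12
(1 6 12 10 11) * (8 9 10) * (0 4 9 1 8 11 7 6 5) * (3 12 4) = [3, 5, 2, 12, 9, 0, 4, 6, 1, 10, 7, 8, 11] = (0 3 12 11 8 1 5)(4 9 10 7 6)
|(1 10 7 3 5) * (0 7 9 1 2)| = 15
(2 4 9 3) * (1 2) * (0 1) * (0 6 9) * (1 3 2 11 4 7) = [3, 11, 7, 6, 0, 5, 9, 1, 8, 2, 10, 4] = (0 3 6 9 2 7 1 11 4)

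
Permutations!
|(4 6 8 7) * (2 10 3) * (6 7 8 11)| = 6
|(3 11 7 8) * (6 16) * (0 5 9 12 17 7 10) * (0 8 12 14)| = 12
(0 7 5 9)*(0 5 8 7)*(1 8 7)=(1 8)(5 9)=[0, 8, 2, 3, 4, 9, 6, 7, 1, 5]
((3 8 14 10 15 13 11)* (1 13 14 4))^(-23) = (1 13 11 3 8 4)(10 15 14)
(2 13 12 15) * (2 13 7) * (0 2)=(0 2 7)(12 15 13)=[2, 1, 7, 3, 4, 5, 6, 0, 8, 9, 10, 11, 15, 12, 14, 13]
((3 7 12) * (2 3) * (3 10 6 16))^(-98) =(16) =((2 10 6 16 3 7 12))^(-98)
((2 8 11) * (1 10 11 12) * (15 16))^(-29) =(1 10 11 2 8 12)(15 16)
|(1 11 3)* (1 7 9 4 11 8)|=|(1 8)(3 7 9 4 11)|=10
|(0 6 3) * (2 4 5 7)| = |(0 6 3)(2 4 5 7)| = 12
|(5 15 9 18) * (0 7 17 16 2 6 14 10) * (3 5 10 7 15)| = 30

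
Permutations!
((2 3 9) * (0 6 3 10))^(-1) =((0 6 3 9 2 10))^(-1) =(0 10 2 9 3 6)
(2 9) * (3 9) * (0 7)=(0 7)(2 3 9)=[7, 1, 3, 9, 4, 5, 6, 0, 8, 2]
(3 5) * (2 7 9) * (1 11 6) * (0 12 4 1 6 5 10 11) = [12, 0, 7, 10, 1, 3, 6, 9, 8, 2, 11, 5, 4] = (0 12 4 1)(2 7 9)(3 10 11 5)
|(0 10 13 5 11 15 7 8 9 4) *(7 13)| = 12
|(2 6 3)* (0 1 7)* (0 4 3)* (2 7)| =|(0 1 2 6)(3 7 4)| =12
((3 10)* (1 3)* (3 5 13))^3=(1 3 5 10 13)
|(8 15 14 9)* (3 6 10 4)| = |(3 6 10 4)(8 15 14 9)| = 4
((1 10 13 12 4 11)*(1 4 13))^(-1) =((1 10)(4 11)(12 13))^(-1) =(1 10)(4 11)(12 13)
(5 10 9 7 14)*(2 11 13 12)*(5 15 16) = (2 11 13 12)(5 10 9 7 14 15 16) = [0, 1, 11, 3, 4, 10, 6, 14, 8, 7, 9, 13, 2, 12, 15, 16, 5]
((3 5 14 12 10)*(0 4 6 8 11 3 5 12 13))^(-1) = (0 13 14 5 10 12 3 11 8 6 4)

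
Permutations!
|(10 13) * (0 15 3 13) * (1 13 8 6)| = 8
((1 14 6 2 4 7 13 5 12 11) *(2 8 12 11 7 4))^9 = (14) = ((1 14 6 8 12 7 13 5 11))^9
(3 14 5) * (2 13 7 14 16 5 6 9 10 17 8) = (2 13 7 14 6 9 10 17 8)(3 16 5) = [0, 1, 13, 16, 4, 3, 9, 14, 2, 10, 17, 11, 12, 7, 6, 15, 5, 8]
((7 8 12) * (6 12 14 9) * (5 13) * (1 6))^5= (1 14 7 6 9 8 12)(5 13)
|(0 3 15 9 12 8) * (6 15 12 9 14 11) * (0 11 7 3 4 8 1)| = |(0 4 8 11 6 15 14 7 3 12 1)| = 11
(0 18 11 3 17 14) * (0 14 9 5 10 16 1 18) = [0, 18, 2, 17, 4, 10, 6, 7, 8, 5, 16, 3, 12, 13, 14, 15, 1, 9, 11] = (1 18 11 3 17 9 5 10 16)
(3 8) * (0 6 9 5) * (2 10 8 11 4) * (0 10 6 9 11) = (0 9 5 10 8 3)(2 6 11 4) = [9, 1, 6, 0, 2, 10, 11, 7, 3, 5, 8, 4]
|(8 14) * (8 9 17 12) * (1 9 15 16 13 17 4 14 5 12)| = 24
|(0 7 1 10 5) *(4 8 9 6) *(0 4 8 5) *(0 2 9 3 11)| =10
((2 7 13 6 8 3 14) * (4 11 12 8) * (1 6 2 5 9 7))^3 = ((1 6 4 11 12 8 3 14 5 9 7 13 2))^3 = (1 11 3 9 2 4 8 5 13 6 12 14 7)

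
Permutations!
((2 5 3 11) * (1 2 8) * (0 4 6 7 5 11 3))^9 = (0 5 7 6 4)(1 2 11 8)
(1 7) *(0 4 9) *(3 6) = [4, 7, 2, 6, 9, 5, 3, 1, 8, 0] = (0 4 9)(1 7)(3 6)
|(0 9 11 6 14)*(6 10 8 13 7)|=|(0 9 11 10 8 13 7 6 14)|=9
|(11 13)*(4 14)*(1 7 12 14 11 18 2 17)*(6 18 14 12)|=12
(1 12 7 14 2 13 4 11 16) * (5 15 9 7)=(1 12 5 15 9 7 14 2 13 4 11 16)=[0, 12, 13, 3, 11, 15, 6, 14, 8, 7, 10, 16, 5, 4, 2, 9, 1]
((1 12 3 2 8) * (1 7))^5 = (1 7 8 2 3 12) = ((1 12 3 2 8 7))^5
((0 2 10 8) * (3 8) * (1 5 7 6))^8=((0 2 10 3 8)(1 5 7 6))^8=(0 3 2 8 10)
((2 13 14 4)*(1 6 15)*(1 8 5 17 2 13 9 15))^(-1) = (1 6)(2 17 5 8 15 9)(4 14 13)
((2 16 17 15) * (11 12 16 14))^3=((2 14 11 12 16 17 15))^3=(2 12 15 11 17 14 16)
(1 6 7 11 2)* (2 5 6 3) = (1 3 2)(5 6 7 11) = [0, 3, 1, 2, 4, 6, 7, 11, 8, 9, 10, 5]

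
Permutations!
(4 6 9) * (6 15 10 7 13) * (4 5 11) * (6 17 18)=[0, 1, 2, 3, 15, 11, 9, 13, 8, 5, 7, 4, 12, 17, 14, 10, 16, 18, 6]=(4 15 10 7 13 17 18 6 9 5 11)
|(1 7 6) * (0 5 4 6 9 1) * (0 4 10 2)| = 12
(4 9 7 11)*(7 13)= (4 9 13 7 11)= [0, 1, 2, 3, 9, 5, 6, 11, 8, 13, 10, 4, 12, 7]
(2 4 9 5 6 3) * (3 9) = (2 4 3)(5 6 9) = [0, 1, 4, 2, 3, 6, 9, 7, 8, 5]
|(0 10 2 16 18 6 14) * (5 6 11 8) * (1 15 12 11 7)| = 14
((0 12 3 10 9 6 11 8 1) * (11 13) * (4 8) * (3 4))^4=(0 1 8 4 12)(3 13 9)(6 10 11)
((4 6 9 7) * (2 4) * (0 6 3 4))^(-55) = ((0 6 9 7 2)(3 4))^(-55) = (9)(3 4)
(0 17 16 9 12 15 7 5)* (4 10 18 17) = [4, 1, 2, 3, 10, 0, 6, 5, 8, 12, 18, 11, 15, 13, 14, 7, 9, 16, 17] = (0 4 10 18 17 16 9 12 15 7 5)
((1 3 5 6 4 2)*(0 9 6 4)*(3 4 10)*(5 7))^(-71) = (0 9 6)(1 4 2)(3 7 5 10)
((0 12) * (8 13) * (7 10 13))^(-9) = ((0 12)(7 10 13 8))^(-9) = (0 12)(7 8 13 10)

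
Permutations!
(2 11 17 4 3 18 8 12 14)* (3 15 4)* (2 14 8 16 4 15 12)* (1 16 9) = (1 16 4 12 8 2 11 17 3 18 9) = [0, 16, 11, 18, 12, 5, 6, 7, 2, 1, 10, 17, 8, 13, 14, 15, 4, 3, 9]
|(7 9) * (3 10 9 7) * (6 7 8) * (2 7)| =|(2 7 8 6)(3 10 9)| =12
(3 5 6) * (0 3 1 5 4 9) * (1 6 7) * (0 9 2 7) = (9)(0 3 4 2 7 1 5) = [3, 5, 7, 4, 2, 0, 6, 1, 8, 9]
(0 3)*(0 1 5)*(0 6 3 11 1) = (0 11 1 5 6 3) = [11, 5, 2, 0, 4, 6, 3, 7, 8, 9, 10, 1]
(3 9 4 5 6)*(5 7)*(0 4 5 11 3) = (0 4 7 11 3 9 5 6) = [4, 1, 2, 9, 7, 6, 0, 11, 8, 5, 10, 3]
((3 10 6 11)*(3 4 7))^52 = (3 4 6)(7 11 10)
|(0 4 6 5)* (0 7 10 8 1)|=|(0 4 6 5 7 10 8 1)|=8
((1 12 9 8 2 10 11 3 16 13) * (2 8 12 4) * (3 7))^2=((1 4 2 10 11 7 3 16 13)(9 12))^2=(1 2 11 3 13 4 10 7 16)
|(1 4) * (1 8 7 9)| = |(1 4 8 7 9)| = 5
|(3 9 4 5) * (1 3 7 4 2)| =12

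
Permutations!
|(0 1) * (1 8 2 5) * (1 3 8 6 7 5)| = |(0 6 7 5 3 8 2 1)| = 8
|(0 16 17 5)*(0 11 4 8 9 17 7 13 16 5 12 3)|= |(0 5 11 4 8 9 17 12 3)(7 13 16)|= 9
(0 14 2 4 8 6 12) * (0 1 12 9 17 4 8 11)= (0 14 2 8 6 9 17 4 11)(1 12)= [14, 12, 8, 3, 11, 5, 9, 7, 6, 17, 10, 0, 1, 13, 2, 15, 16, 4]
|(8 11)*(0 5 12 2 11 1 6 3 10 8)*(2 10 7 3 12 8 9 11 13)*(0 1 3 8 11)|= |(0 5 11 1 6 12 10 9)(2 13)(3 7 8)|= 24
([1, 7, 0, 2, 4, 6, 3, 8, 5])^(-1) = (0 2 3 6 5 8 7 1)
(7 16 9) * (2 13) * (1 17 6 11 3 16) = [0, 17, 13, 16, 4, 5, 11, 1, 8, 7, 10, 3, 12, 2, 14, 15, 9, 6] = (1 17 6 11 3 16 9 7)(2 13)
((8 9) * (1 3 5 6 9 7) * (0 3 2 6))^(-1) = ((0 3 5)(1 2 6 9 8 7))^(-1) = (0 5 3)(1 7 8 9 6 2)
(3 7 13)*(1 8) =(1 8)(3 7 13) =[0, 8, 2, 7, 4, 5, 6, 13, 1, 9, 10, 11, 12, 3]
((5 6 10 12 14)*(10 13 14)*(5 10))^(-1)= (5 12 10 14 13 6)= ((5 6 13 14 10 12))^(-1)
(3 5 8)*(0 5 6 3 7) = [5, 1, 2, 6, 4, 8, 3, 0, 7] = (0 5 8 7)(3 6)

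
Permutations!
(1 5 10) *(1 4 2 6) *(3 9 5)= [0, 3, 6, 9, 2, 10, 1, 7, 8, 5, 4]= (1 3 9 5 10 4 2 6)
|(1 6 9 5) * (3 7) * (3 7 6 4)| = |(1 4 3 6 9 5)| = 6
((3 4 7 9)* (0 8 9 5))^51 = (0 9 4 5 8 3 7)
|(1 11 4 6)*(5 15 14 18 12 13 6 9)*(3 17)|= 22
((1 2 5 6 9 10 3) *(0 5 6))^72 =((0 5)(1 2 6 9 10 3))^72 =(10)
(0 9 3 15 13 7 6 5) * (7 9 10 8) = (0 10 8 7 6 5)(3 15 13 9) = [10, 1, 2, 15, 4, 0, 5, 6, 7, 3, 8, 11, 12, 9, 14, 13]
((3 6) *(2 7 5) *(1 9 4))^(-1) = ((1 9 4)(2 7 5)(3 6))^(-1) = (1 4 9)(2 5 7)(3 6)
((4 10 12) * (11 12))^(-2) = ((4 10 11 12))^(-2) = (4 11)(10 12)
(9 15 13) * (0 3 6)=[3, 1, 2, 6, 4, 5, 0, 7, 8, 15, 10, 11, 12, 9, 14, 13]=(0 3 6)(9 15 13)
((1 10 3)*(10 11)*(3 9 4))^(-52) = (1 10 4)(3 11 9)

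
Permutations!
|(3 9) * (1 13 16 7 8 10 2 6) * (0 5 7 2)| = 10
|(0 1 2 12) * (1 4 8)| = |(0 4 8 1 2 12)| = 6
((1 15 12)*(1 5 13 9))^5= ((1 15 12 5 13 9))^5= (1 9 13 5 12 15)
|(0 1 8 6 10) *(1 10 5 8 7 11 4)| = |(0 10)(1 7 11 4)(5 8 6)| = 12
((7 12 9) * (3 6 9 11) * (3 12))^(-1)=((3 6 9 7)(11 12))^(-1)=(3 7 9 6)(11 12)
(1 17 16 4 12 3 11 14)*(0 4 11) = (0 4 12 3)(1 17 16 11 14) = [4, 17, 2, 0, 12, 5, 6, 7, 8, 9, 10, 14, 3, 13, 1, 15, 11, 16]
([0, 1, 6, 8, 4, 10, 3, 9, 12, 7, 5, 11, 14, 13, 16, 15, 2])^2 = (2 3 12 16 6 8 14)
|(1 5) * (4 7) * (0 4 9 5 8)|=|(0 4 7 9 5 1 8)|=7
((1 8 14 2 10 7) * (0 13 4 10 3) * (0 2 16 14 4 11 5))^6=(16)(0 11)(1 8 4 10 7)(5 13)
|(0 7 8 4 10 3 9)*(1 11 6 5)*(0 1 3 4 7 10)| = |(0 10 4)(1 11 6 5 3 9)(7 8)| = 6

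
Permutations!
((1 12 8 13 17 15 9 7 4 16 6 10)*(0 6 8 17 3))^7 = ((0 6 10 1 12 17 15 9 7 4 16 8 13 3))^7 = (0 9)(1 16)(3 15)(4 10)(6 7)(8 12)(13 17)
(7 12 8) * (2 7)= (2 7 12 8)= [0, 1, 7, 3, 4, 5, 6, 12, 2, 9, 10, 11, 8]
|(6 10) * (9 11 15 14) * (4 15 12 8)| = |(4 15 14 9 11 12 8)(6 10)| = 14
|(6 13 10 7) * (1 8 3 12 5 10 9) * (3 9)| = |(1 8 9)(3 12 5 10 7 6 13)| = 21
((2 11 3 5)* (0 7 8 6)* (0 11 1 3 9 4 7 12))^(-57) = (0 12)(1 2 5 3)(4 6)(7 11)(8 9)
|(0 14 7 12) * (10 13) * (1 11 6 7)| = 14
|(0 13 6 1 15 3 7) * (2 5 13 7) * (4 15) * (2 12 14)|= 10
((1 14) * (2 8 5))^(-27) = ((1 14)(2 8 5))^(-27) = (1 14)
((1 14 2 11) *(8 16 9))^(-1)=(1 11 2 14)(8 9 16)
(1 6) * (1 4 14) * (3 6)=(1 3 6 4 14)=[0, 3, 2, 6, 14, 5, 4, 7, 8, 9, 10, 11, 12, 13, 1]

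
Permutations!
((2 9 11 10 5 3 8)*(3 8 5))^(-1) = (2 8 5 3 10 11 9)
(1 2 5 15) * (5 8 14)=(1 2 8 14 5 15)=[0, 2, 8, 3, 4, 15, 6, 7, 14, 9, 10, 11, 12, 13, 5, 1]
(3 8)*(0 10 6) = (0 10 6)(3 8) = [10, 1, 2, 8, 4, 5, 0, 7, 3, 9, 6]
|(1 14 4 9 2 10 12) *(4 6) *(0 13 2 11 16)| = 12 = |(0 13 2 10 12 1 14 6 4 9 11 16)|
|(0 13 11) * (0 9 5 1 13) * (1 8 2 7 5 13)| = 12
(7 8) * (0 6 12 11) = (0 6 12 11)(7 8) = [6, 1, 2, 3, 4, 5, 12, 8, 7, 9, 10, 0, 11]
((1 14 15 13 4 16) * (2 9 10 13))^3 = (1 2 13)(4 14 9)(10 16 15)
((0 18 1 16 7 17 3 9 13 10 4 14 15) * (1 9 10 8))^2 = ((0 18 9 13 8 1 16 7 17 3 10 4 14 15))^2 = (0 9 8 16 17 10 14)(1 7 3 4 15 18 13)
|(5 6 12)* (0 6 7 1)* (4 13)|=|(0 6 12 5 7 1)(4 13)|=6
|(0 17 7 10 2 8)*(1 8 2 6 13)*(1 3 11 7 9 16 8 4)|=30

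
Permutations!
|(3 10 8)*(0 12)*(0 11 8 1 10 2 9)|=14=|(0 12 11 8 3 2 9)(1 10)|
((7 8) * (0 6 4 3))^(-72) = (8)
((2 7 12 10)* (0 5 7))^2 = (0 7 10)(2 5 12)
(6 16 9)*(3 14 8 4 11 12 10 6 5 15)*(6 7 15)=[0, 1, 2, 14, 11, 6, 16, 15, 4, 5, 7, 12, 10, 13, 8, 3, 9]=(3 14 8 4 11 12 10 7 15)(5 6 16 9)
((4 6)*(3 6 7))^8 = (7)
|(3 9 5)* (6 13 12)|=3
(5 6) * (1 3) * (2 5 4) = (1 3)(2 5 6 4) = [0, 3, 5, 1, 2, 6, 4]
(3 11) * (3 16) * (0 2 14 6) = (0 2 14 6)(3 11 16) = [2, 1, 14, 11, 4, 5, 0, 7, 8, 9, 10, 16, 12, 13, 6, 15, 3]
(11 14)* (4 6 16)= [0, 1, 2, 3, 6, 5, 16, 7, 8, 9, 10, 14, 12, 13, 11, 15, 4]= (4 6 16)(11 14)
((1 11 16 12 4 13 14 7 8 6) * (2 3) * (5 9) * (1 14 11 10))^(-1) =((1 10)(2 3)(4 13 11 16 12)(5 9)(6 14 7 8))^(-1) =(1 10)(2 3)(4 12 16 11 13)(5 9)(6 8 7 14)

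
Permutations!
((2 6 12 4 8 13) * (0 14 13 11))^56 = (0 13 6 4 11 14 2 12 8)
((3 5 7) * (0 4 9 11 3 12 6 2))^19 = ((0 4 9 11 3 5 7 12 6 2))^19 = (0 2 6 12 7 5 3 11 9 4)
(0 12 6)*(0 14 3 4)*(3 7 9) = (0 12 6 14 7 9 3 4) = [12, 1, 2, 4, 0, 5, 14, 9, 8, 3, 10, 11, 6, 13, 7]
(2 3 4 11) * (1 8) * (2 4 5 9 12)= [0, 8, 3, 5, 11, 9, 6, 7, 1, 12, 10, 4, 2]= (1 8)(2 3 5 9 12)(4 11)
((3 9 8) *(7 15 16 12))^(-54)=((3 9 8)(7 15 16 12))^(-54)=(7 16)(12 15)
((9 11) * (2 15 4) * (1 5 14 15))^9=((1 5 14 15 4 2)(9 11))^9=(1 15)(2 14)(4 5)(9 11)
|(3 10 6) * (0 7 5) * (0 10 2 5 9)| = |(0 7 9)(2 5 10 6 3)| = 15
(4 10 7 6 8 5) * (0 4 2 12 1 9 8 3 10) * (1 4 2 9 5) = [2, 5, 12, 10, 0, 9, 3, 6, 1, 8, 7, 11, 4] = (0 2 12 4)(1 5 9 8)(3 10 7 6)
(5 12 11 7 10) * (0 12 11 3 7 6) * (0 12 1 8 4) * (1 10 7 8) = (0 10 5 11 6 12 3 8 4) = [10, 1, 2, 8, 0, 11, 12, 7, 4, 9, 5, 6, 3]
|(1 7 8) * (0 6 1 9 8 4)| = 10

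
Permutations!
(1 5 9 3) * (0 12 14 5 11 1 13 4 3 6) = (0 12 14 5 9 6)(1 11)(3 13 4) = [12, 11, 2, 13, 3, 9, 0, 7, 8, 6, 10, 1, 14, 4, 5]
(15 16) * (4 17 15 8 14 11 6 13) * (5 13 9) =[0, 1, 2, 3, 17, 13, 9, 7, 14, 5, 10, 6, 12, 4, 11, 16, 8, 15] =(4 17 15 16 8 14 11 6 9 5 13)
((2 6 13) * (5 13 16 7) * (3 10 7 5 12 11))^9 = ((2 6 16 5 13)(3 10 7 12 11))^9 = (2 13 5 16 6)(3 11 12 7 10)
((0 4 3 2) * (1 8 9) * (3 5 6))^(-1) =(0 2 3 6 5 4)(1 9 8) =((0 4 5 6 3 2)(1 8 9))^(-1)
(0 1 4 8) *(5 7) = (0 1 4 8)(5 7) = [1, 4, 2, 3, 8, 7, 6, 5, 0]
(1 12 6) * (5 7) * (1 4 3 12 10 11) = (1 10 11)(3 12 6 4)(5 7) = [0, 10, 2, 12, 3, 7, 4, 5, 8, 9, 11, 1, 6]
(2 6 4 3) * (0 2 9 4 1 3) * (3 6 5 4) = [2, 6, 5, 9, 0, 4, 1, 7, 8, 3] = (0 2 5 4)(1 6)(3 9)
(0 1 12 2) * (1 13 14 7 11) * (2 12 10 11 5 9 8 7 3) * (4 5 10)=(0 13 14 3 2)(1 4 5 9 8 7 10 11)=[13, 4, 0, 2, 5, 9, 6, 10, 7, 8, 11, 1, 12, 14, 3]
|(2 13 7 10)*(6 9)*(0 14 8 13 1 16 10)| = |(0 14 8 13 7)(1 16 10 2)(6 9)| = 20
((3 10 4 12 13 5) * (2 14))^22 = ((2 14)(3 10 4 12 13 5))^22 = (14)(3 13 4)(5 12 10)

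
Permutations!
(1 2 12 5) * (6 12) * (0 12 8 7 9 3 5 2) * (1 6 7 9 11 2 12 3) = (12)(0 3 5 6 8 9 1)(2 7 11) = [3, 0, 7, 5, 4, 6, 8, 11, 9, 1, 10, 2, 12]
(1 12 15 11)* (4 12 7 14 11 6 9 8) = (1 7 14 11)(4 12 15 6 9 8) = [0, 7, 2, 3, 12, 5, 9, 14, 4, 8, 10, 1, 15, 13, 11, 6]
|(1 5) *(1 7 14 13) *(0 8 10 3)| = |(0 8 10 3)(1 5 7 14 13)| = 20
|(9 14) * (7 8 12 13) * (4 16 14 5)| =|(4 16 14 9 5)(7 8 12 13)| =20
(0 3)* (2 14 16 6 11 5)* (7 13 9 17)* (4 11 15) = [3, 1, 14, 0, 11, 2, 15, 13, 8, 17, 10, 5, 12, 9, 16, 4, 6, 7] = (0 3)(2 14 16 6 15 4 11 5)(7 13 9 17)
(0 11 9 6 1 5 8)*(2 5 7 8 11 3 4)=(0 3 4 2 5 11 9 6 1 7 8)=[3, 7, 5, 4, 2, 11, 1, 8, 0, 6, 10, 9]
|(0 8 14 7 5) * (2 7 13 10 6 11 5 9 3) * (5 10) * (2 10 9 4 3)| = 40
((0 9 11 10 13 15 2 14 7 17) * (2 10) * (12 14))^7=((0 9 11 2 12 14 7 17)(10 13 15))^7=(0 17 7 14 12 2 11 9)(10 13 15)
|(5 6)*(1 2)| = 2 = |(1 2)(5 6)|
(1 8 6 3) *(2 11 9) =(1 8 6 3)(2 11 9) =[0, 8, 11, 1, 4, 5, 3, 7, 6, 2, 10, 9]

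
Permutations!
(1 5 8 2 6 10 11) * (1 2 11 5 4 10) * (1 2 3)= (1 4 10 5 8 11 3)(2 6)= [0, 4, 6, 1, 10, 8, 2, 7, 11, 9, 5, 3]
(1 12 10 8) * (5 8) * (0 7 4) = (0 7 4)(1 12 10 5 8) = [7, 12, 2, 3, 0, 8, 6, 4, 1, 9, 5, 11, 10]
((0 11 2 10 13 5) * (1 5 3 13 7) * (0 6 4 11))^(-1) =((1 5 6 4 11 2 10 7)(3 13))^(-1) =(1 7 10 2 11 4 6 5)(3 13)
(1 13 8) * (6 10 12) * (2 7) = (1 13 8)(2 7)(6 10 12) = [0, 13, 7, 3, 4, 5, 10, 2, 1, 9, 12, 11, 6, 8]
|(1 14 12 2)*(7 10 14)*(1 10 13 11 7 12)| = |(1 12 2 10 14)(7 13 11)| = 15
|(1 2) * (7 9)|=|(1 2)(7 9)|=2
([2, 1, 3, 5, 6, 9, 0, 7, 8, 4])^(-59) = [9, 1, 4, 6, 3, 0, 5, 7, 8, 2]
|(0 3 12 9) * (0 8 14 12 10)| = |(0 3 10)(8 14 12 9)| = 12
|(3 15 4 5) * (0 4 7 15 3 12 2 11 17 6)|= 8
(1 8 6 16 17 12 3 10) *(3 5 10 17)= (1 8 6 16 3 17 12 5 10)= [0, 8, 2, 17, 4, 10, 16, 7, 6, 9, 1, 11, 5, 13, 14, 15, 3, 12]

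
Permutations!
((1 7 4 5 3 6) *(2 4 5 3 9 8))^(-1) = ((1 7 5 9 8 2 4 3 6))^(-1) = (1 6 3 4 2 8 9 5 7)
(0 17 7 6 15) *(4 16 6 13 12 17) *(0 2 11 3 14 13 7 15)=[4, 1, 11, 14, 16, 5, 0, 7, 8, 9, 10, 3, 17, 12, 13, 2, 6, 15]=(0 4 16 6)(2 11 3 14 13 12 17 15)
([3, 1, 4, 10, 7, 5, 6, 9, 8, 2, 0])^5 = (0 10 3)(2 4 7 9)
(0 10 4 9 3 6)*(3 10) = (0 3 6)(4 9 10) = [3, 1, 2, 6, 9, 5, 0, 7, 8, 10, 4]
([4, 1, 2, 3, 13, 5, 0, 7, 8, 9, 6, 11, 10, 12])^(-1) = [6, 1, 2, 3, 0, 5, 10, 7, 8, 9, 12, 11, 13, 4]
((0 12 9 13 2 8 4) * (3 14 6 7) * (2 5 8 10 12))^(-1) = (0 4 8 5 13 9 12 10 2)(3 7 6 14)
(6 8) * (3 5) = [0, 1, 2, 5, 4, 3, 8, 7, 6] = (3 5)(6 8)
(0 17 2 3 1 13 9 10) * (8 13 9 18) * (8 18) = [17, 9, 3, 1, 4, 5, 6, 7, 13, 10, 0, 11, 12, 8, 14, 15, 16, 2, 18] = (18)(0 17 2 3 1 9 10)(8 13)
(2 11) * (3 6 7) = [0, 1, 11, 6, 4, 5, 7, 3, 8, 9, 10, 2] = (2 11)(3 6 7)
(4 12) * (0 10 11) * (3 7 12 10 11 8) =(0 11)(3 7 12 4 10 8) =[11, 1, 2, 7, 10, 5, 6, 12, 3, 9, 8, 0, 4]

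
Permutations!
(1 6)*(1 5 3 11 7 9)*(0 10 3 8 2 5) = [10, 6, 5, 11, 4, 8, 0, 9, 2, 1, 3, 7] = (0 10 3 11 7 9 1 6)(2 5 8)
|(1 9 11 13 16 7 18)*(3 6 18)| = 9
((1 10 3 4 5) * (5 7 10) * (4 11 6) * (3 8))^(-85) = (1 5)(3 8 10 7 4 6 11)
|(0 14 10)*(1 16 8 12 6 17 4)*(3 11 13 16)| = 30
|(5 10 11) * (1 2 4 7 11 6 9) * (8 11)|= |(1 2 4 7 8 11 5 10 6 9)|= 10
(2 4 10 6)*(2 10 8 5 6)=(2 4 8 5 6 10)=[0, 1, 4, 3, 8, 6, 10, 7, 5, 9, 2]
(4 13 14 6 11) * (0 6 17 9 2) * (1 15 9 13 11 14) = (0 6 14 17 13 1 15 9 2)(4 11) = [6, 15, 0, 3, 11, 5, 14, 7, 8, 2, 10, 4, 12, 1, 17, 9, 16, 13]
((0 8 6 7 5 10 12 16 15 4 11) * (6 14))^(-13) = (0 11 4 15 16 12 10 5 7 6 14 8)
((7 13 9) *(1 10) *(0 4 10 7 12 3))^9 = ((0 4 10 1 7 13 9 12 3))^9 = (13)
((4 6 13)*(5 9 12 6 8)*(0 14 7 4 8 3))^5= ((0 14 7 4 3)(5 9 12 6 13 8))^5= (14)(5 8 13 6 12 9)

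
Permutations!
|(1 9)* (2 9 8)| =|(1 8 2 9)| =4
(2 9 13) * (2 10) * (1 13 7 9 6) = (1 13 10 2 6)(7 9) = [0, 13, 6, 3, 4, 5, 1, 9, 8, 7, 2, 11, 12, 10]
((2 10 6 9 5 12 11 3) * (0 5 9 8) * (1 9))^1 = (0 5 12 11 3 2 10 6 8)(1 9)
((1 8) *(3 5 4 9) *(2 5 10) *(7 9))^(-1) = (1 8)(2 10 3 9 7 4 5)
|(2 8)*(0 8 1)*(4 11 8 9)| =|(0 9 4 11 8 2 1)| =7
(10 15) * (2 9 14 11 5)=[0, 1, 9, 3, 4, 2, 6, 7, 8, 14, 15, 5, 12, 13, 11, 10]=(2 9 14 11 5)(10 15)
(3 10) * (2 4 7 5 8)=(2 4 7 5 8)(3 10)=[0, 1, 4, 10, 7, 8, 6, 5, 2, 9, 3]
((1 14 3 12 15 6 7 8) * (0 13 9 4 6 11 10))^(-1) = (0 10 11 15 12 3 14 1 8 7 6 4 9 13)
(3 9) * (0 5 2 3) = (0 5 2 3 9) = [5, 1, 3, 9, 4, 2, 6, 7, 8, 0]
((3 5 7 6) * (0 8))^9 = (0 8)(3 5 7 6)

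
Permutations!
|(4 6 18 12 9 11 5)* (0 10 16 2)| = |(0 10 16 2)(4 6 18 12 9 11 5)| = 28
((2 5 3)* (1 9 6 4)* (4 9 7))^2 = ((1 7 4)(2 5 3)(6 9))^2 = (9)(1 4 7)(2 3 5)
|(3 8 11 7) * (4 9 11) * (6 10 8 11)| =15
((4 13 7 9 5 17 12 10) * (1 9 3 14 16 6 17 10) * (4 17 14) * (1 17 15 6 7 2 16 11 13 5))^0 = ((1 9)(2 16 7 3 4 5 10 15 6 14 11 13)(12 17))^0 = (17)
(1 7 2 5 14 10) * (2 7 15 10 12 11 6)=(1 15 10)(2 5 14 12 11 6)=[0, 15, 5, 3, 4, 14, 2, 7, 8, 9, 1, 6, 11, 13, 12, 10]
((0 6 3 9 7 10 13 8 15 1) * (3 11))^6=((0 6 11 3 9 7 10 13 8 15 1))^6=(0 10 6 13 11 8 3 15 9 1 7)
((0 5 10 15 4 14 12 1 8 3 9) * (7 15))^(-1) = (0 9 3 8 1 12 14 4 15 7 10 5)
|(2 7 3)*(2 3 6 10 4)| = |(2 7 6 10 4)| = 5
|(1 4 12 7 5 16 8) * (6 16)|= 8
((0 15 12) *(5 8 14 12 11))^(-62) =((0 15 11 5 8 14 12))^(-62) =(0 15 11 5 8 14 12)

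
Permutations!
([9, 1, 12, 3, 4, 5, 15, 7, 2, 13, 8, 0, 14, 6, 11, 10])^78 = (0 9 13 6 15 10 8 2 12 14 11)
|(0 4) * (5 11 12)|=6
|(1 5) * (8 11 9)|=6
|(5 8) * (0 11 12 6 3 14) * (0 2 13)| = |(0 11 12 6 3 14 2 13)(5 8)| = 8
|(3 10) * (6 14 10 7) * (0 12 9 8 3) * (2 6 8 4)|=24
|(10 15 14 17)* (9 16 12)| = 12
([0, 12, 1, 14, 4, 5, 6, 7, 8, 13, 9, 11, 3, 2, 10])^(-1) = [0, 2, 13, 12, 4, 5, 6, 7, 8, 10, 14, 11, 1, 9, 3]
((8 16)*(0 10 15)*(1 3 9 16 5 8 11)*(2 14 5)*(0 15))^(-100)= (16)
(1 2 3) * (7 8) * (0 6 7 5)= [6, 2, 3, 1, 4, 0, 7, 8, 5]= (0 6 7 8 5)(1 2 3)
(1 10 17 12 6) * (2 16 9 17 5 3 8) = (1 10 5 3 8 2 16 9 17 12 6) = [0, 10, 16, 8, 4, 3, 1, 7, 2, 17, 5, 11, 6, 13, 14, 15, 9, 12]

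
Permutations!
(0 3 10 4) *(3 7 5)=[7, 1, 2, 10, 0, 3, 6, 5, 8, 9, 4]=(0 7 5 3 10 4)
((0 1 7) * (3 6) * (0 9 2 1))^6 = (1 9)(2 7)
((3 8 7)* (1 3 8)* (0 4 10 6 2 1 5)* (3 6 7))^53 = (0 8 4 3 10 5 7)(1 2 6)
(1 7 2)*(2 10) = (1 7 10 2) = [0, 7, 1, 3, 4, 5, 6, 10, 8, 9, 2]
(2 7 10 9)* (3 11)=[0, 1, 7, 11, 4, 5, 6, 10, 8, 2, 9, 3]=(2 7 10 9)(3 11)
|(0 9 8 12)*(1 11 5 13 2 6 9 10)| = 11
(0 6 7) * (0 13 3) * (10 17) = [6, 1, 2, 0, 4, 5, 7, 13, 8, 9, 17, 11, 12, 3, 14, 15, 16, 10] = (0 6 7 13 3)(10 17)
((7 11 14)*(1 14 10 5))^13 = (1 14 7 11 10 5)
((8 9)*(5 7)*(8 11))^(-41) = ((5 7)(8 9 11))^(-41) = (5 7)(8 9 11)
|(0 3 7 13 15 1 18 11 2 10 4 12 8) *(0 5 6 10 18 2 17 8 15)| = |(0 3 7 13)(1 2 18 11 17 8 5 6 10 4 12 15)| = 12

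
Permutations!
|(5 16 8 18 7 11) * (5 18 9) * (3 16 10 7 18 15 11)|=14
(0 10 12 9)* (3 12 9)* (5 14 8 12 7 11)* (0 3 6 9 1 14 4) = (0 10 1 14 8 12 6 9 3 7 11 5 4) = [10, 14, 2, 7, 0, 4, 9, 11, 12, 3, 1, 5, 6, 13, 8]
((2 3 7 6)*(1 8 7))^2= (1 7 2)(3 8 6)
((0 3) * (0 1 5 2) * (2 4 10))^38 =((0 3 1 5 4 10 2))^38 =(0 5 2 1 10 3 4)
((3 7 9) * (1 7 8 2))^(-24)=(9)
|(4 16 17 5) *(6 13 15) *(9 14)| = |(4 16 17 5)(6 13 15)(9 14)| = 12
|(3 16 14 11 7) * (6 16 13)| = 7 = |(3 13 6 16 14 11 7)|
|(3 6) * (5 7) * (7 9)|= |(3 6)(5 9 7)|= 6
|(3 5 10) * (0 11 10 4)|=|(0 11 10 3 5 4)|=6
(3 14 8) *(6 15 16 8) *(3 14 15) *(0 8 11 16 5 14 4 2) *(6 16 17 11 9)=[8, 1, 0, 15, 2, 14, 3, 7, 4, 6, 10, 17, 12, 13, 16, 5, 9, 11]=(0 8 4 2)(3 15 5 14 16 9 6)(11 17)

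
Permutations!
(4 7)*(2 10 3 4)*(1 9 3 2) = [0, 9, 10, 4, 7, 5, 6, 1, 8, 3, 2] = (1 9 3 4 7)(2 10)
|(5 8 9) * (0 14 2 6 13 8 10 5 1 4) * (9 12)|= 10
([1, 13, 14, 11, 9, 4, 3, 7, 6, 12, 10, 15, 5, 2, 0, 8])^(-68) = [13, 2, 0, 15, 4, 5, 11, 7, 3, 9, 10, 8, 12, 14, 1, 6]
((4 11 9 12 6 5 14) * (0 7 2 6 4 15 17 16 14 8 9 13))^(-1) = (0 13 11 4 12 9 8 5 6 2 7)(14 16 17 15) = ((0 7 2 6 5 8 9 12 4 11 13)(14 15 17 16))^(-1)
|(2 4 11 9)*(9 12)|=|(2 4 11 12 9)|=5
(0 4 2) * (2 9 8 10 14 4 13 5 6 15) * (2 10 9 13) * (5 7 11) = [2, 1, 0, 3, 13, 6, 15, 11, 9, 8, 14, 5, 12, 7, 4, 10] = (0 2)(4 13 7 11 5 6 15 10 14)(8 9)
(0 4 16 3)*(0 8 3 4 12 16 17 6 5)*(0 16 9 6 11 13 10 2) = [12, 1, 0, 8, 17, 16, 5, 7, 3, 6, 2, 13, 9, 10, 14, 15, 4, 11] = (0 12 9 6 5 16 4 17 11 13 10 2)(3 8)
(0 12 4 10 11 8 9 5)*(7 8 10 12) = [7, 1, 2, 3, 12, 0, 6, 8, 9, 5, 11, 10, 4] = (0 7 8 9 5)(4 12)(10 11)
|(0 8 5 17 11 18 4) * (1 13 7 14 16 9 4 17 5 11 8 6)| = |(0 6 1 13 7 14 16 9 4)(8 11 18 17)| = 36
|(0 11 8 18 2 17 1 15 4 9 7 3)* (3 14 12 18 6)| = 10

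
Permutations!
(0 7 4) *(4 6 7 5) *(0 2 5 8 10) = (0 8 10)(2 5 4)(6 7) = [8, 1, 5, 3, 2, 4, 7, 6, 10, 9, 0]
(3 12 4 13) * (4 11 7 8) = [0, 1, 2, 12, 13, 5, 6, 8, 4, 9, 10, 7, 11, 3] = (3 12 11 7 8 4 13)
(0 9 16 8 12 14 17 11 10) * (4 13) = (0 9 16 8 12 14 17 11 10)(4 13) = [9, 1, 2, 3, 13, 5, 6, 7, 12, 16, 0, 10, 14, 4, 17, 15, 8, 11]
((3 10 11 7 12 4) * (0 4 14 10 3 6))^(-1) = (0 6 4)(7 11 10 14 12)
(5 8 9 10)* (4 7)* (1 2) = (1 2)(4 7)(5 8 9 10) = [0, 2, 1, 3, 7, 8, 6, 4, 9, 10, 5]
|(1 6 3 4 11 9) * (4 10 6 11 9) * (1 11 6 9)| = 7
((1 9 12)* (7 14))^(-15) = (7 14)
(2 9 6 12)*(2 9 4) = (2 4)(6 12 9) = [0, 1, 4, 3, 2, 5, 12, 7, 8, 6, 10, 11, 9]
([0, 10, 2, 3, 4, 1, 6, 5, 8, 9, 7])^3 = [0, 5, 2, 3, 4, 7, 6, 10, 8, 9, 1]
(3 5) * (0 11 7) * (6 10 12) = (0 11 7)(3 5)(6 10 12) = [11, 1, 2, 5, 4, 3, 10, 0, 8, 9, 12, 7, 6]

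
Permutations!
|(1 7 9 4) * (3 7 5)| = |(1 5 3 7 9 4)| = 6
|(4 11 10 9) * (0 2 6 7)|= 4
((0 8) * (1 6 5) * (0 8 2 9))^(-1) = (0 9 2)(1 5 6)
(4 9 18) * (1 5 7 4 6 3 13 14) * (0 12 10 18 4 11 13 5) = (0 12 10 18 6 3 5 7 11 13 14 1)(4 9) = [12, 0, 2, 5, 9, 7, 3, 11, 8, 4, 18, 13, 10, 14, 1, 15, 16, 17, 6]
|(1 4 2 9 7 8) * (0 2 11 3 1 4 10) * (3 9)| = |(0 2 3 1 10)(4 11 9 7 8)| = 5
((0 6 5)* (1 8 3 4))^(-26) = (0 6 5)(1 3)(4 8)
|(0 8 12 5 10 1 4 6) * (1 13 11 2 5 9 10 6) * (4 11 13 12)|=24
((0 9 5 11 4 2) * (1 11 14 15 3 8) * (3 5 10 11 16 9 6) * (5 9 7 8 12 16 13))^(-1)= ((0 6 3 12 16 7 8 1 13 5 14 15 9 10 11 4 2))^(-1)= (0 2 4 11 10 9 15 14 5 13 1 8 7 16 12 3 6)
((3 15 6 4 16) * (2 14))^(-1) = ((2 14)(3 15 6 4 16))^(-1) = (2 14)(3 16 4 6 15)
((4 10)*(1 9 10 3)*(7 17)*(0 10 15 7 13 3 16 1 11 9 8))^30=(3 9 7 13 11 15 17)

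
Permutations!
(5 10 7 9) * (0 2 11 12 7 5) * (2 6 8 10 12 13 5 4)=(0 6 8 10 4 2 11 13 5 12 7 9)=[6, 1, 11, 3, 2, 12, 8, 9, 10, 0, 4, 13, 7, 5]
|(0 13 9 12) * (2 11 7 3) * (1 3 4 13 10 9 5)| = 8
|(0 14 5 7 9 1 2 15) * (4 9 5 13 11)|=18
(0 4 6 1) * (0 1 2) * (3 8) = (0 4 6 2)(3 8) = [4, 1, 0, 8, 6, 5, 2, 7, 3]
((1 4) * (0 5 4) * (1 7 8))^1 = (0 5 4 7 8 1)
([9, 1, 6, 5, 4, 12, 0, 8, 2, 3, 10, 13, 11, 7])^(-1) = [6, 1, 8, 9, 4, 3, 2, 13, 7, 0, 10, 12, 5, 11]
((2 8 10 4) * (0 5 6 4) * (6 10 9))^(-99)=(10)(2 8 9 6 4)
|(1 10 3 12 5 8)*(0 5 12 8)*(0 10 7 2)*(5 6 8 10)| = 6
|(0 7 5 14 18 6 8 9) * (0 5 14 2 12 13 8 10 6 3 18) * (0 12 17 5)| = |(0 7 14 12 13 8 9)(2 17 5)(3 18)(6 10)| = 42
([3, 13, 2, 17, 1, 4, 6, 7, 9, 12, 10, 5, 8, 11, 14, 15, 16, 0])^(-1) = [17, 4, 2, 0, 5, 11, 6, 7, 12, 8, 10, 13, 9, 1, 14, 15, 16, 3]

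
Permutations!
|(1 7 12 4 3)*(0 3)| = 6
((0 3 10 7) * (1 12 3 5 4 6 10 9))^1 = ((0 5 4 6 10 7)(1 12 3 9))^1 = (0 5 4 6 10 7)(1 12 3 9)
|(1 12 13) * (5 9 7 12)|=6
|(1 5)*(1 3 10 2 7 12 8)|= |(1 5 3 10 2 7 12 8)|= 8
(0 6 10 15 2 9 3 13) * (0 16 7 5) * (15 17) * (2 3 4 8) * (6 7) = [7, 1, 9, 13, 8, 0, 10, 5, 2, 4, 17, 11, 12, 16, 14, 3, 6, 15] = (0 7 5)(2 9 4 8)(3 13 16 6 10 17 15)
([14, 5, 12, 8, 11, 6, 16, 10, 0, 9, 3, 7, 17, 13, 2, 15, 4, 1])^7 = (0 6 8 5 3 1 10 17 7 12 11 2 4 14 16)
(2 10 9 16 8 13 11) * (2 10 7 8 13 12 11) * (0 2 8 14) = [2, 1, 7, 3, 4, 5, 6, 14, 12, 16, 9, 10, 11, 8, 0, 15, 13] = (0 2 7 14)(8 12 11 10 9 16 13)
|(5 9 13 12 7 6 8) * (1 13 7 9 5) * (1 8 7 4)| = |(1 13 12 9 4)(6 7)| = 10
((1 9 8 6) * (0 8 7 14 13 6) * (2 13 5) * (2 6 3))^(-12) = (14)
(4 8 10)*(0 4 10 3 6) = (10)(0 4 8 3 6) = [4, 1, 2, 6, 8, 5, 0, 7, 3, 9, 10]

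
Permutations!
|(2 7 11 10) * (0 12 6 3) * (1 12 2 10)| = |(0 2 7 11 1 12 6 3)| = 8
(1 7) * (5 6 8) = (1 7)(5 6 8) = [0, 7, 2, 3, 4, 6, 8, 1, 5]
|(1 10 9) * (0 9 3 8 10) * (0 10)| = |(0 9 1 10 3 8)| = 6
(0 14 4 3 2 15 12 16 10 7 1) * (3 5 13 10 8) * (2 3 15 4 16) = (0 14 16 8 15 12 2 4 5 13 10 7 1) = [14, 0, 4, 3, 5, 13, 6, 1, 15, 9, 7, 11, 2, 10, 16, 12, 8]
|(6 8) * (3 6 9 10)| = |(3 6 8 9 10)| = 5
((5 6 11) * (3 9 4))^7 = (3 9 4)(5 6 11)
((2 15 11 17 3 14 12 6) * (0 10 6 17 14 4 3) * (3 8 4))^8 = (0 17 12 14 11 15 2 6 10)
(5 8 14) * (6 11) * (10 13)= [0, 1, 2, 3, 4, 8, 11, 7, 14, 9, 13, 6, 12, 10, 5]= (5 8 14)(6 11)(10 13)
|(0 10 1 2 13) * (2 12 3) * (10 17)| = 8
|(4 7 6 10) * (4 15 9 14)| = |(4 7 6 10 15 9 14)| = 7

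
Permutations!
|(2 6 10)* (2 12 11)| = |(2 6 10 12 11)| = 5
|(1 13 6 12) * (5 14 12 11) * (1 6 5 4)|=8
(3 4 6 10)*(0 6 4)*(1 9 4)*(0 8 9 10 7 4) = (0 6 7 4 1 10 3 8 9) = [6, 10, 2, 8, 1, 5, 7, 4, 9, 0, 3]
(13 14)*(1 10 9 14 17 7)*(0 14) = (0 14 13 17 7 1 10 9) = [14, 10, 2, 3, 4, 5, 6, 1, 8, 0, 9, 11, 12, 17, 13, 15, 16, 7]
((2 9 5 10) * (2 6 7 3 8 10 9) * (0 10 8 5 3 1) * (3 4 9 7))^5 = ((0 10 6 3 5 7 1)(4 9))^5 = (0 7 3 10 1 5 6)(4 9)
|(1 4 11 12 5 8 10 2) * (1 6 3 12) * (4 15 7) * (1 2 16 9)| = |(1 15 7 4 11 2 6 3 12 5 8 10 16 9)| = 14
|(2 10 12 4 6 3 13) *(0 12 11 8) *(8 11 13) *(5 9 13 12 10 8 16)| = |(0 10 12 4 6 3 16 5 9 13 2 8)| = 12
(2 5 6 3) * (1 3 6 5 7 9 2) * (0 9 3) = [9, 0, 7, 1, 4, 5, 6, 3, 8, 2] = (0 9 2 7 3 1)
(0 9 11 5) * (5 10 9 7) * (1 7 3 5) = (0 3 5)(1 7)(9 11 10) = [3, 7, 2, 5, 4, 0, 6, 1, 8, 11, 9, 10]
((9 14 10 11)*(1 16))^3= ((1 16)(9 14 10 11))^3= (1 16)(9 11 10 14)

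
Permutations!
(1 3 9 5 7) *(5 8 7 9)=[0, 3, 2, 5, 4, 9, 6, 1, 7, 8]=(1 3 5 9 8 7)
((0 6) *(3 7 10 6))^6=(0 3 7 10 6)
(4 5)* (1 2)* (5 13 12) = (1 2)(4 13 12 5) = [0, 2, 1, 3, 13, 4, 6, 7, 8, 9, 10, 11, 5, 12]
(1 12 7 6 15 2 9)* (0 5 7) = (0 5 7 6 15 2 9 1 12) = [5, 12, 9, 3, 4, 7, 15, 6, 8, 1, 10, 11, 0, 13, 14, 2]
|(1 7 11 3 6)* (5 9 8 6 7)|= |(1 5 9 8 6)(3 7 11)|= 15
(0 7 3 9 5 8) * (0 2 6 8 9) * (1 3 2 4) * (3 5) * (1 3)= (0 7 2 6 8 4 3)(1 5 9)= [7, 5, 6, 0, 3, 9, 8, 2, 4, 1]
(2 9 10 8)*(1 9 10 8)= [0, 9, 10, 3, 4, 5, 6, 7, 2, 8, 1]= (1 9 8 2 10)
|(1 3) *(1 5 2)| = 4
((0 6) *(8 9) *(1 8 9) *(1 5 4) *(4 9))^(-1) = ((0 6)(1 8 5 9 4))^(-1) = (0 6)(1 4 9 5 8)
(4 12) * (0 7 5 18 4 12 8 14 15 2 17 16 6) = [7, 1, 17, 3, 8, 18, 0, 5, 14, 9, 10, 11, 12, 13, 15, 2, 6, 16, 4] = (0 7 5 18 4 8 14 15 2 17 16 6)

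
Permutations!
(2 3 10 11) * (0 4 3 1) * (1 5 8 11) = (0 4 3 10 1)(2 5 8 11) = [4, 0, 5, 10, 3, 8, 6, 7, 11, 9, 1, 2]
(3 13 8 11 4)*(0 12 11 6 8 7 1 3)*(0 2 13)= [12, 3, 13, 0, 2, 5, 8, 1, 6, 9, 10, 4, 11, 7]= (0 12 11 4 2 13 7 1 3)(6 8)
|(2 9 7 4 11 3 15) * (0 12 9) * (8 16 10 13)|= 36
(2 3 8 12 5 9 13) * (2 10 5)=(2 3 8 12)(5 9 13 10)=[0, 1, 3, 8, 4, 9, 6, 7, 12, 13, 5, 11, 2, 10]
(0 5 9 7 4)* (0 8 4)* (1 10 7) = (0 5 9 1 10 7)(4 8) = [5, 10, 2, 3, 8, 9, 6, 0, 4, 1, 7]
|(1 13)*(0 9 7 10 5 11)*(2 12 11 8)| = 18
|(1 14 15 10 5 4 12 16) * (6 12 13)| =|(1 14 15 10 5 4 13 6 12 16)| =10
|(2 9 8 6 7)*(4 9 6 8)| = |(2 6 7)(4 9)| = 6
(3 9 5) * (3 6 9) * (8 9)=(5 6 8 9)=[0, 1, 2, 3, 4, 6, 8, 7, 9, 5]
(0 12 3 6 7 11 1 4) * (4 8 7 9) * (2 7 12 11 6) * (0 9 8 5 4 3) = (0 11 1 5 4 9 3 2 7 6 8 12) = [11, 5, 7, 2, 9, 4, 8, 6, 12, 3, 10, 1, 0]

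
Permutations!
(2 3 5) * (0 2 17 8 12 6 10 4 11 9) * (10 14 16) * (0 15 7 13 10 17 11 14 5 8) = (0 2 3 8 12 6 5 11 9 15 7 13 10 4 14 16 17) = [2, 1, 3, 8, 14, 11, 5, 13, 12, 15, 4, 9, 6, 10, 16, 7, 17, 0]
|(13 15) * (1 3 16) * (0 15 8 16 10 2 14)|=|(0 15 13 8 16 1 3 10 2 14)|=10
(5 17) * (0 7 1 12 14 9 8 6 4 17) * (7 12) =(0 12 14 9 8 6 4 17 5)(1 7) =[12, 7, 2, 3, 17, 0, 4, 1, 6, 8, 10, 11, 14, 13, 9, 15, 16, 5]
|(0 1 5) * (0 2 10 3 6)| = |(0 1 5 2 10 3 6)| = 7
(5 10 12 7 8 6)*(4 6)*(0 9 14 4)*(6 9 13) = (0 13 6 5 10 12 7 8)(4 9 14) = [13, 1, 2, 3, 9, 10, 5, 8, 0, 14, 12, 11, 7, 6, 4]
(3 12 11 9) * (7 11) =[0, 1, 2, 12, 4, 5, 6, 11, 8, 3, 10, 9, 7] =(3 12 7 11 9)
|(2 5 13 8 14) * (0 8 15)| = |(0 8 14 2 5 13 15)| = 7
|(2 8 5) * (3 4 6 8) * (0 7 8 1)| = 9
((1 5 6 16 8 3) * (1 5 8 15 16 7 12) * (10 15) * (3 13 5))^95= ((1 8 13 5 6 7 12)(10 15 16))^95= (1 6 8 7 13 12 5)(10 16 15)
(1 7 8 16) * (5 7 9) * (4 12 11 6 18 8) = [0, 9, 2, 3, 12, 7, 18, 4, 16, 5, 10, 6, 11, 13, 14, 15, 1, 17, 8] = (1 9 5 7 4 12 11 6 18 8 16)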